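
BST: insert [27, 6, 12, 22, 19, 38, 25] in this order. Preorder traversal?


Root = 27; build tree by BST insertion.
Preorder traversal: [27, 6, 12, 22, 19, 25, 38]


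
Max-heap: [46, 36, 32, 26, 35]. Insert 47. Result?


Append 47: [46, 36, 32, 26, 35, 47]
Bubble up: swap idx 5(47) with idx 2(32); swap idx 2(47) with idx 0(46)
Result: [47, 36, 46, 26, 35, 32]


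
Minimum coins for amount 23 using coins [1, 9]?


dp[0]=0; dp[i]=1+min(dp[i-c] for c in coins)
...dp[18]=2, dp[19]=3, dp[20]=4, dp[21]=5, dp[22]=6, dp[23]=7
Minimum coins for 23 = 7


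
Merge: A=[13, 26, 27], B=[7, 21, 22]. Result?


Compare heads, take smaller each step.
Merged: [7, 13, 21, 22, 26, 27]


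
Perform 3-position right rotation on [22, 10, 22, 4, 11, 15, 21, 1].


Right rotate by 3: [15, 21, 1, 22, 10, 22, 4, 11]


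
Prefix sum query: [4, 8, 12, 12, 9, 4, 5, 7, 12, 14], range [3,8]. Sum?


Prefix sums: [0, 4, 12, 24, 36, 45, 49, 54, 61, 73, 87]
Sum[3..8] = prefix[9] - prefix[3] = 73 - 24 = 49


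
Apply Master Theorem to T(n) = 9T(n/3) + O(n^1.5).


a=9, b=3, c=1.5. log_3(9)=2 > c=1.5. Case 1: O(n^log_b(a)) = O(n^2)
Complexity: O(n^2)


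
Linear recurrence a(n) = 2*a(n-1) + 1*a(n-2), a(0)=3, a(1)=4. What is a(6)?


Build bottom-up:
...a(4)=63, a(5)=152, a(6)=2*152+1*63=367


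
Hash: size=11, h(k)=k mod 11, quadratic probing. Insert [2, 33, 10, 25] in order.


Insertions: 2->slot 2; 33->slot 0; 10->slot 10; 25->slot 3
Table: [33, None, 2, 25, None, None, None, None, None, None, 10]


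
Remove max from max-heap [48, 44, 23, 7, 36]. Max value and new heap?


Max = 48
Replace root with last, heapify down
Resulting heap: [44, 36, 23, 7]


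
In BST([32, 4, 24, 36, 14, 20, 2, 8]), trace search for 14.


BST root = 32
Search for 14: compare at each node
Path: [32, 4, 24, 14]


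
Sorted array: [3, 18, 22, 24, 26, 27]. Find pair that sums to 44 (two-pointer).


Two pointers: lo=0, hi=5
Found pair: (18, 26) summing to 44


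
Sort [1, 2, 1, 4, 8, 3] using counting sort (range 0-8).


Count array: [0, 2, 1, 1, 1, 0, 0, 0, 1]
Reconstruct: [1, 1, 2, 3, 4, 8]


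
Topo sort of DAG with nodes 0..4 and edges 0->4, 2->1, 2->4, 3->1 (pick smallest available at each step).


Kahn's algorithm, process smallest node first
Order: [0, 2, 3, 1, 4]


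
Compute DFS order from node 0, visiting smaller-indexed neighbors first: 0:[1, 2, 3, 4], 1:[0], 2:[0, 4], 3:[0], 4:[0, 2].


DFS stack-based: start with [0]
Visit order: [0, 1, 2, 4, 3]


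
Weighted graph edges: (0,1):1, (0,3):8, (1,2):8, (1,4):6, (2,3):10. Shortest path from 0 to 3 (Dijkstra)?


Dijkstra from 0:
Distances: {0: 0, 1: 1, 2: 9, 3: 8, 4: 7}
Shortest distance to 3 = 8, path = [0, 3]


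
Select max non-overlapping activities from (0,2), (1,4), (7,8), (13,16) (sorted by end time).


Greedy: pick earliest-ending, then skip overlaps.
Selected (3 activities): [(0, 2), (7, 8), (13, 16)]


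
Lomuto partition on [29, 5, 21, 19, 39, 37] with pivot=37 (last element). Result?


Elements <= 37 go left of pivot.
Result: [29, 5, 21, 19, 37, 39], pivot at index 4


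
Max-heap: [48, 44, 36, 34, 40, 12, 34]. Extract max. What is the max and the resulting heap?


Max = 48
Replace root with last, heapify down
Resulting heap: [44, 40, 36, 34, 34, 12]


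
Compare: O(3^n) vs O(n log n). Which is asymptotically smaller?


linearithmic grows slower than exponential (base 3)
O(n log n) is asymptotically smaller; O(3^n) grows faster


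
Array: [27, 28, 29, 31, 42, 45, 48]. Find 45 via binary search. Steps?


Search for 45:
[0,6] mid=3 arr[3]=31
[4,6] mid=5 arr[5]=45
Total: 2 comparisons


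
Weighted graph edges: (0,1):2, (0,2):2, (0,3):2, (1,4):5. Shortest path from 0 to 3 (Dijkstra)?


Dijkstra from 0:
Distances: {0: 0, 1: 2, 2: 2, 3: 2, 4: 7}
Shortest distance to 3 = 2, path = [0, 3]


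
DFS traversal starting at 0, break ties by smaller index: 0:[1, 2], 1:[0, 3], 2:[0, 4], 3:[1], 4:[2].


DFS stack-based: start with [0]
Visit order: [0, 1, 3, 2, 4]


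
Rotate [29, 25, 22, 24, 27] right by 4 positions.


Right rotate by 4: [25, 22, 24, 27, 29]


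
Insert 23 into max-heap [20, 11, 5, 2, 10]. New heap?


Append 23: [20, 11, 5, 2, 10, 23]
Bubble up: swap idx 5(23) with idx 2(5); swap idx 2(23) with idx 0(20)
Result: [23, 11, 20, 2, 10, 5]


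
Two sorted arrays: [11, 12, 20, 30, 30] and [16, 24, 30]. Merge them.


Compare heads, take smaller each step.
Merged: [11, 12, 16, 20, 24, 30, 30, 30]


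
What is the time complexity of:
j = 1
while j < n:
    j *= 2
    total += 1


Per nesting level: O(log n) = O(log n)
Complexity: O(log n)


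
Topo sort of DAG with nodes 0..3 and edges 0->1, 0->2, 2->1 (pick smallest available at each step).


Kahn's algorithm, process smallest node first
Order: [0, 2, 1, 3]


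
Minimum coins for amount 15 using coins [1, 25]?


dp[0]=0; dp[i]=1+min(dp[i-c] for c in coins)
...dp[10]=10, dp[11]=11, dp[12]=12, dp[13]=13, dp[14]=14, dp[15]=15
Minimum coins for 15 = 15


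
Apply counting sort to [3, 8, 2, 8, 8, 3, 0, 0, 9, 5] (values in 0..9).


Count array: [2, 0, 1, 2, 0, 1, 0, 0, 3, 1]
Reconstruct: [0, 0, 2, 3, 3, 5, 8, 8, 8, 9]


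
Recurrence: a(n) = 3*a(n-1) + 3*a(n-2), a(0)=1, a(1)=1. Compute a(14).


Build bottom-up:
...a(12)=3447441, a(13)=13070241, a(14)=3*13070241+3*3447441=49553046


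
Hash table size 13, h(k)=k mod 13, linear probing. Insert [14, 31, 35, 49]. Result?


Insertions: 14->slot 1; 31->slot 5; 35->slot 9; 49->slot 10
Table: [None, 14, None, None, None, 31, None, None, None, 35, 49, None, None]


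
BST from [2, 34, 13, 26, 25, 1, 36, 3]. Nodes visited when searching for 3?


BST root = 2
Search for 3: compare at each node
Path: [2, 34, 13, 3]


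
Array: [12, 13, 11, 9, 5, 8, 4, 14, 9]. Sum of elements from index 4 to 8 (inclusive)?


Prefix sums: [0, 12, 25, 36, 45, 50, 58, 62, 76, 85]
Sum[4..8] = prefix[9] - prefix[4] = 85 - 45 = 40


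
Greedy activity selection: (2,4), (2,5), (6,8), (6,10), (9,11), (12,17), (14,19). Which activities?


Greedy: pick earliest-ending, then skip overlaps.
Selected (4 activities): [(2, 4), (6, 8), (9, 11), (12, 17)]


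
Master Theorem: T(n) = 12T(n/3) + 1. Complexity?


a=12, b=3, c=0. log_3(12)=2.262 > c=0. Case 1: O(n^log_b(a)) = O(n^2.262)
Complexity: O(n^2.262)


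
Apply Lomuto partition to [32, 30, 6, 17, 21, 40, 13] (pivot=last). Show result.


Elements <= 13 go left of pivot.
Result: [6, 13, 32, 17, 21, 40, 30], pivot at index 1


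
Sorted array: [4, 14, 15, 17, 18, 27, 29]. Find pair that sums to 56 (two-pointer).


Two pointers: lo=0, hi=6
Found pair: (27, 29) summing to 56


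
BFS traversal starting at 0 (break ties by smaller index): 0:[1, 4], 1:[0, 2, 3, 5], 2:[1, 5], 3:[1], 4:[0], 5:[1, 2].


BFS queue: start with [0]
Visit order: [0, 1, 4, 2, 3, 5]


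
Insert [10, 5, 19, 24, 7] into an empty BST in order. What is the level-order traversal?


Root = 10; build tree by BST insertion.
Level-Order traversal: [10, 5, 19, 7, 24]


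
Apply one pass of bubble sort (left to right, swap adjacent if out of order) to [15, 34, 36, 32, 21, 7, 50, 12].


After one pass: [15, 34, 32, 21, 7, 36, 12, 50]


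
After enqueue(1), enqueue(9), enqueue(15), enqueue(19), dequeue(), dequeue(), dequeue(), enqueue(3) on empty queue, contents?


enqueue(1) -> [1]
enqueue(9) -> [1, 9]
enqueue(15) -> [1, 9, 15]
enqueue(19) -> [1, 9, 15, 19]
dequeue() returns 1 -> [9, 15, 19]
dequeue() returns 9 -> [15, 19]
dequeue() returns 15 -> [19]
enqueue(3) -> [19, 3]
Final queue (front to back): [19, 3]


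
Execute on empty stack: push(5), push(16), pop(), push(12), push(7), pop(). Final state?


push(5) -> [5]
push(16) -> [5, 16]
pop() returns 16 -> [5]
push(12) -> [5, 12]
push(7) -> [5, 12, 7]
pop() returns 7 -> [5, 12]
Final stack (bottom to top): [5, 12]


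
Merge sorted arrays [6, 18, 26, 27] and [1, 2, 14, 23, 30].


Compare heads, take smaller each step.
Merged: [1, 2, 6, 14, 18, 23, 26, 27, 30]


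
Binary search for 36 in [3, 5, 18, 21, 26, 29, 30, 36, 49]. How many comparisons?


Search for 36:
[0,8] mid=4 arr[4]=26
[5,8] mid=6 arr[6]=30
[7,8] mid=7 arr[7]=36
Total: 3 comparisons


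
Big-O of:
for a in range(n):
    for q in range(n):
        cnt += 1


Per nesting level: O(n) * O(n) = O(n^2)
Complexity: O(n^2)


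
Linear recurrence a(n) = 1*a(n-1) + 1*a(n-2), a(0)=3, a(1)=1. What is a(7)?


Build bottom-up:
...a(5)=14, a(6)=23, a(7)=1*23+1*14=37


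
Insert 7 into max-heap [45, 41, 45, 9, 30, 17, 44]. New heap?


Append 7: [45, 41, 45, 9, 30, 17, 44, 7]
Bubble up: no swaps needed
Result: [45, 41, 45, 9, 30, 17, 44, 7]


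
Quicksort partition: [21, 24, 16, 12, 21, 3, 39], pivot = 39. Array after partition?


Elements <= 39 go left of pivot.
Result: [21, 24, 16, 12, 21, 3, 39], pivot at index 6


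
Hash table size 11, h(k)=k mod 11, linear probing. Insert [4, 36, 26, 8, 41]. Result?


Insertions: 4->slot 4; 36->slot 3; 26->slot 5; 8->slot 8; 41->slot 9
Table: [None, None, None, 36, 4, 26, None, None, 8, 41, None]


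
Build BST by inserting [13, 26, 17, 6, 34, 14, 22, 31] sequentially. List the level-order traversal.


Root = 13; build tree by BST insertion.
Level-Order traversal: [13, 6, 26, 17, 34, 14, 22, 31]


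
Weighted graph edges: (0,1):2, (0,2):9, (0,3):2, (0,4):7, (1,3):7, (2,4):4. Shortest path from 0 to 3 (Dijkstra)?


Dijkstra from 0:
Distances: {0: 0, 1: 2, 2: 9, 3: 2, 4: 7}
Shortest distance to 3 = 2, path = [0, 3]


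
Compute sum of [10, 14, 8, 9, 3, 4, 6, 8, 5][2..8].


Prefix sums: [0, 10, 24, 32, 41, 44, 48, 54, 62, 67]
Sum[2..8] = prefix[9] - prefix[2] = 67 - 24 = 43


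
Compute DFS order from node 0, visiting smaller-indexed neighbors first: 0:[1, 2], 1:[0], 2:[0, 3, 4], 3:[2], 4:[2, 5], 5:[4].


DFS stack-based: start with [0]
Visit order: [0, 1, 2, 3, 4, 5]


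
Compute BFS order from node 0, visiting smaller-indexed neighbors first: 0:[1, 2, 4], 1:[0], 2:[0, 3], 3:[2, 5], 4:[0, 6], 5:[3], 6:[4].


BFS queue: start with [0]
Visit order: [0, 1, 2, 4, 3, 6, 5]


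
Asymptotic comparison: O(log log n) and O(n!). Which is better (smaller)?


double-logarithmic grows slower than factorial
O(log log n) is asymptotically smaller; O(n!) grows faster


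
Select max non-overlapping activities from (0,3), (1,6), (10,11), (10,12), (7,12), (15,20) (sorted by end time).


Greedy: pick earliest-ending, then skip overlaps.
Selected (3 activities): [(0, 3), (10, 11), (15, 20)]


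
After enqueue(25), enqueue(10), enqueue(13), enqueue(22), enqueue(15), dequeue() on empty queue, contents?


enqueue(25) -> [25]
enqueue(10) -> [25, 10]
enqueue(13) -> [25, 10, 13]
enqueue(22) -> [25, 10, 13, 22]
enqueue(15) -> [25, 10, 13, 22, 15]
dequeue() returns 25 -> [10, 13, 22, 15]
Final queue (front to back): [10, 13, 22, 15]


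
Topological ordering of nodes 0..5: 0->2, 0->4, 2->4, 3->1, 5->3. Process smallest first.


Kahn's algorithm, process smallest node first
Order: [0, 2, 4, 5, 3, 1]


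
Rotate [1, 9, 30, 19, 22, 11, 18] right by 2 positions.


Right rotate by 2: [11, 18, 1, 9, 30, 19, 22]


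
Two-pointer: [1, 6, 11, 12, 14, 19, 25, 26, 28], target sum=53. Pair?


Two pointers: lo=0, hi=8
Found pair: (25, 28) summing to 53


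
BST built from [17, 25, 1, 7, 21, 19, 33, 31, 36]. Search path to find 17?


BST root = 17
Search for 17: compare at each node
Path: [17]


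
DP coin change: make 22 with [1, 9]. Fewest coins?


dp[0]=0; dp[i]=1+min(dp[i-c] for c in coins)
...dp[17]=9, dp[18]=2, dp[19]=3, dp[20]=4, dp[21]=5, dp[22]=6
Minimum coins for 22 = 6


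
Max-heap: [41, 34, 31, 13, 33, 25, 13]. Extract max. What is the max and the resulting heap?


Max = 41
Replace root with last, heapify down
Resulting heap: [34, 33, 31, 13, 13, 25]


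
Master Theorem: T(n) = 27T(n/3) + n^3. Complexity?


a=27, b=3, c=3. log_3(27)=3 = c=3. Case 2: O(n^c log n) = O(n^3 log n)
Complexity: O(n^3 log n)


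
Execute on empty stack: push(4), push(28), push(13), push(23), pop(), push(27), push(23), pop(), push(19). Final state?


push(4) -> [4]
push(28) -> [4, 28]
push(13) -> [4, 28, 13]
push(23) -> [4, 28, 13, 23]
pop() returns 23 -> [4, 28, 13]
push(27) -> [4, 28, 13, 27]
push(23) -> [4, 28, 13, 27, 23]
pop() returns 23 -> [4, 28, 13, 27]
push(19) -> [4, 28, 13, 27, 19]
Final stack (bottom to top): [4, 28, 13, 27, 19]


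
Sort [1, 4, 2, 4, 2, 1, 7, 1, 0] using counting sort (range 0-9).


Count array: [1, 3, 2, 0, 2, 0, 0, 1, 0, 0]
Reconstruct: [0, 1, 1, 1, 2, 2, 4, 4, 7]


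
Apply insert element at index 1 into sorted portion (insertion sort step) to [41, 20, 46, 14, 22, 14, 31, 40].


After one pass: [20, 41, 46, 14, 22, 14, 31, 40]


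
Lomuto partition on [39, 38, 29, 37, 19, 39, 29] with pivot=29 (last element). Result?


Elements <= 29 go left of pivot.
Result: [29, 19, 29, 37, 38, 39, 39], pivot at index 2


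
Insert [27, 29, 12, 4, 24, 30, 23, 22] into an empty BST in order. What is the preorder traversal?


Root = 27; build tree by BST insertion.
Preorder traversal: [27, 12, 4, 24, 23, 22, 29, 30]


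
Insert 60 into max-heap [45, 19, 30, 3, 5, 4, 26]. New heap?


Append 60: [45, 19, 30, 3, 5, 4, 26, 60]
Bubble up: swap idx 7(60) with idx 3(3); swap idx 3(60) with idx 1(19); swap idx 1(60) with idx 0(45)
Result: [60, 45, 30, 19, 5, 4, 26, 3]


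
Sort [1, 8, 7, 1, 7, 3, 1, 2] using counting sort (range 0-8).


Count array: [0, 3, 1, 1, 0, 0, 0, 2, 1]
Reconstruct: [1, 1, 1, 2, 3, 7, 7, 8]


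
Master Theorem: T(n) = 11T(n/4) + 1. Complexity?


a=11, b=4, c=0. log_4(11)=1.730 > c=0. Case 1: O(n^log_b(a)) = O(n^1.730)
Complexity: O(n^1.730)


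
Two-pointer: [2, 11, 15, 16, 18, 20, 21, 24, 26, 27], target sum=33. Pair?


Two pointers: lo=0, hi=9
Found pair: (15, 18) summing to 33


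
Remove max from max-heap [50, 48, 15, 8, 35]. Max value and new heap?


Max = 50
Replace root with last, heapify down
Resulting heap: [48, 35, 15, 8]


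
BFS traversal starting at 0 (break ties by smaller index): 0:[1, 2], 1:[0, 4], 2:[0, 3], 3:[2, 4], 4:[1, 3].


BFS queue: start with [0]
Visit order: [0, 1, 2, 4, 3]


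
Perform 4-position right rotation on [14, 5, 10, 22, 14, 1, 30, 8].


Right rotate by 4: [14, 1, 30, 8, 14, 5, 10, 22]


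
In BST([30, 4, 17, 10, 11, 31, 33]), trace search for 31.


BST root = 30
Search for 31: compare at each node
Path: [30, 31]


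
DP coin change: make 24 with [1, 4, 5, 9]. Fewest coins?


dp[0]=0; dp[i]=1+min(dp[i-c] for c in coins)
...dp[19]=3, dp[20]=4, dp[21]=4, dp[22]=3, dp[23]=3, dp[24]=4
Minimum coins for 24 = 4


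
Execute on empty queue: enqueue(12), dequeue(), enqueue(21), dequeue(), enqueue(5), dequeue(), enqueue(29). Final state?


enqueue(12) -> [12]
dequeue() returns 12 -> []
enqueue(21) -> [21]
dequeue() returns 21 -> []
enqueue(5) -> [5]
dequeue() returns 5 -> []
enqueue(29) -> [29]
Final queue (front to back): [29]


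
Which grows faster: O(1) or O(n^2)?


constant grows slower than quadratic
O(1) is asymptotically smaller; O(n^2) grows faster


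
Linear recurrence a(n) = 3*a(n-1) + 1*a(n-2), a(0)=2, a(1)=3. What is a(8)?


Build bottom-up:
...a(6)=1298, a(7)=4287, a(8)=3*4287+1*1298=14159


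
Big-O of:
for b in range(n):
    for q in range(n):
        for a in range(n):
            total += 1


Per nesting level: O(n) * O(n) * O(n) = O(n^3)
Complexity: O(n^3)


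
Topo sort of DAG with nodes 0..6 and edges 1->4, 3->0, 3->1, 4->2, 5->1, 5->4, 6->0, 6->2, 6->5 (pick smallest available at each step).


Kahn's algorithm, process smallest node first
Order: [3, 6, 0, 5, 1, 4, 2]


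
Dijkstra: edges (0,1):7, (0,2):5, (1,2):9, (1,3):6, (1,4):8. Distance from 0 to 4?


Dijkstra from 0:
Distances: {0: 0, 1: 7, 2: 5, 3: 13, 4: 15}
Shortest distance to 4 = 15, path = [0, 1, 4]


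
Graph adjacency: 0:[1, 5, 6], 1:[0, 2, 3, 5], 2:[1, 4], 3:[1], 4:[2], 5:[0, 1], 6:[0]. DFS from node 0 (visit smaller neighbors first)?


DFS stack-based: start with [0]
Visit order: [0, 1, 2, 4, 3, 5, 6]


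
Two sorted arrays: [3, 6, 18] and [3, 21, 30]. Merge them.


Compare heads, take smaller each step.
Merged: [3, 3, 6, 18, 21, 30]


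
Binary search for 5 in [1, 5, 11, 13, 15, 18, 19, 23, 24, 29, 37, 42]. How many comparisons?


Search for 5:
[0,11] mid=5 arr[5]=18
[0,4] mid=2 arr[2]=11
[0,1] mid=0 arr[0]=1
[1,1] mid=1 arr[1]=5
Total: 4 comparisons


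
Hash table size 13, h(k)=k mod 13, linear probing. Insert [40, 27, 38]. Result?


Insertions: 40->slot 1; 27->slot 2; 38->slot 12
Table: [None, 40, 27, None, None, None, None, None, None, None, None, None, 38]


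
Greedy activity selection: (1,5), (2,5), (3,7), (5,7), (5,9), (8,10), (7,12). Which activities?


Greedy: pick earliest-ending, then skip overlaps.
Selected (3 activities): [(1, 5), (5, 7), (8, 10)]


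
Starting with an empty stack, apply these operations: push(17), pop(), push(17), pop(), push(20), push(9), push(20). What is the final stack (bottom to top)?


push(17) -> [17]
pop() returns 17 -> []
push(17) -> [17]
pop() returns 17 -> []
push(20) -> [20]
push(9) -> [20, 9]
push(20) -> [20, 9, 20]
Final stack (bottom to top): [20, 9, 20]


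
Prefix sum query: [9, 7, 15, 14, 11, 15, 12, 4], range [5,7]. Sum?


Prefix sums: [0, 9, 16, 31, 45, 56, 71, 83, 87]
Sum[5..7] = prefix[8] - prefix[5] = 87 - 56 = 31


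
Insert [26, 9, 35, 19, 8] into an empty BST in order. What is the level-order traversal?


Root = 26; build tree by BST insertion.
Level-Order traversal: [26, 9, 35, 8, 19]


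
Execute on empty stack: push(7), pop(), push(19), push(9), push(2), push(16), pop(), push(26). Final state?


push(7) -> [7]
pop() returns 7 -> []
push(19) -> [19]
push(9) -> [19, 9]
push(2) -> [19, 9, 2]
push(16) -> [19, 9, 2, 16]
pop() returns 16 -> [19, 9, 2]
push(26) -> [19, 9, 2, 26]
Final stack (bottom to top): [19, 9, 2, 26]


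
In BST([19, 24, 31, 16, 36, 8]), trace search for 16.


BST root = 19
Search for 16: compare at each node
Path: [19, 16]


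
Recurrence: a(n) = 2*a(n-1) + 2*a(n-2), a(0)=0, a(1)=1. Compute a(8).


Build bottom-up:
...a(6)=120, a(7)=328, a(8)=2*328+2*120=896


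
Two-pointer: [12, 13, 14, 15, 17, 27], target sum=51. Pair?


Two pointers: lo=0, hi=5
No pair sums to 51


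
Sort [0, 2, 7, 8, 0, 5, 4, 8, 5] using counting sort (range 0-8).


Count array: [2, 0, 1, 0, 1, 2, 0, 1, 2]
Reconstruct: [0, 0, 2, 4, 5, 5, 7, 8, 8]


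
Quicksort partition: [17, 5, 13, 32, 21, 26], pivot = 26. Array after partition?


Elements <= 26 go left of pivot.
Result: [17, 5, 13, 21, 26, 32], pivot at index 4


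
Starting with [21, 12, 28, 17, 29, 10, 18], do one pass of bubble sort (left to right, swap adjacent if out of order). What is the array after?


After one pass: [12, 21, 17, 28, 10, 18, 29]


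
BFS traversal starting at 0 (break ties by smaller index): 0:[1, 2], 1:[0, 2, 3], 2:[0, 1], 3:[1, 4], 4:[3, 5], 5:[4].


BFS queue: start with [0]
Visit order: [0, 1, 2, 3, 4, 5]


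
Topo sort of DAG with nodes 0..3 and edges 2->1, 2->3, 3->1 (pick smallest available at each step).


Kahn's algorithm, process smallest node first
Order: [0, 2, 3, 1]


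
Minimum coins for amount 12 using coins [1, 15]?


dp[0]=0; dp[i]=1+min(dp[i-c] for c in coins)
...dp[7]=7, dp[8]=8, dp[9]=9, dp[10]=10, dp[11]=11, dp[12]=12
Minimum coins for 12 = 12


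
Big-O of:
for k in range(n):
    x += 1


Per nesting level: O(n) = O(n)
Complexity: O(n)


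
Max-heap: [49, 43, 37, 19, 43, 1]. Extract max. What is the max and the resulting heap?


Max = 49
Replace root with last, heapify down
Resulting heap: [43, 43, 37, 19, 1]


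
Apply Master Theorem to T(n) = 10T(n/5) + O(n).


a=10, b=5, c=1. log_5(10)=1.431 > c=1. Case 1: O(n^log_b(a)) = O(n^1.431)
Complexity: O(n^1.431)


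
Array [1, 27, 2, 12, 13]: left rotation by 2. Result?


Left rotate by 2: [2, 12, 13, 1, 27]


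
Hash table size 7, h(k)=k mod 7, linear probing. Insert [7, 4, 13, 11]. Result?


Insertions: 7->slot 0; 4->slot 4; 13->slot 6; 11->slot 5
Table: [7, None, None, None, 4, 11, 13]


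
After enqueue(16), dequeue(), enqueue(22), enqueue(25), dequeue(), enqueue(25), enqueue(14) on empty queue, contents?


enqueue(16) -> [16]
dequeue() returns 16 -> []
enqueue(22) -> [22]
enqueue(25) -> [22, 25]
dequeue() returns 22 -> [25]
enqueue(25) -> [25, 25]
enqueue(14) -> [25, 25, 14]
Final queue (front to back): [25, 25, 14]


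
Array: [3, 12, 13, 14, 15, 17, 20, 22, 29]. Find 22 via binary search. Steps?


Search for 22:
[0,8] mid=4 arr[4]=15
[5,8] mid=6 arr[6]=20
[7,8] mid=7 arr[7]=22
Total: 3 comparisons


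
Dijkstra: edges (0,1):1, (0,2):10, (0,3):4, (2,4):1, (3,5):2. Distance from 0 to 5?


Dijkstra from 0:
Distances: {0: 0, 1: 1, 2: 10, 3: 4, 4: 11, 5: 6}
Shortest distance to 5 = 6, path = [0, 3, 5]


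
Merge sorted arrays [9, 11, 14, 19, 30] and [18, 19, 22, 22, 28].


Compare heads, take smaller each step.
Merged: [9, 11, 14, 18, 19, 19, 22, 22, 28, 30]


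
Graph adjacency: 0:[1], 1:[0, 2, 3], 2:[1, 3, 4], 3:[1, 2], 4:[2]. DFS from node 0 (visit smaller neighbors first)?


DFS stack-based: start with [0]
Visit order: [0, 1, 2, 3, 4]


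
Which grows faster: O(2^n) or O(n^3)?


cubic grows slower than exponential
O(n^3) is asymptotically smaller; O(2^n) grows faster


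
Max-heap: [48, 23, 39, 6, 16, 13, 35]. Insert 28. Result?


Append 28: [48, 23, 39, 6, 16, 13, 35, 28]
Bubble up: swap idx 7(28) with idx 3(6); swap idx 3(28) with idx 1(23)
Result: [48, 28, 39, 23, 16, 13, 35, 6]


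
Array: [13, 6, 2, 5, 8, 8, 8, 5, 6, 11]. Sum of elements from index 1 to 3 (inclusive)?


Prefix sums: [0, 13, 19, 21, 26, 34, 42, 50, 55, 61, 72]
Sum[1..3] = prefix[4] - prefix[1] = 26 - 13 = 13


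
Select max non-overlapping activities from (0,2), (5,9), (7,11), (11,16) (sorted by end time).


Greedy: pick earliest-ending, then skip overlaps.
Selected (3 activities): [(0, 2), (5, 9), (11, 16)]


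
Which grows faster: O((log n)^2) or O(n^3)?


polylogarithmic grows slower than cubic
O((log n)^2) is asymptotically smaller; O(n^3) grows faster


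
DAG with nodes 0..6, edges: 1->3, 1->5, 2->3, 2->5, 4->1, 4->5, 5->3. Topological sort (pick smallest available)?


Kahn's algorithm, process smallest node first
Order: [0, 2, 4, 1, 5, 3, 6]


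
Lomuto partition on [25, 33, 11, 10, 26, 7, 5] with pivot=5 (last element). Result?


Elements <= 5 go left of pivot.
Result: [5, 33, 11, 10, 26, 7, 25], pivot at index 0


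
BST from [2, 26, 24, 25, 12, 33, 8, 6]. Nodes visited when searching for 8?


BST root = 2
Search for 8: compare at each node
Path: [2, 26, 24, 12, 8]


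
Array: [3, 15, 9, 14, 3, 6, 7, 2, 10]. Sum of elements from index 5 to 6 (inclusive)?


Prefix sums: [0, 3, 18, 27, 41, 44, 50, 57, 59, 69]
Sum[5..6] = prefix[7] - prefix[5] = 57 - 44 = 13


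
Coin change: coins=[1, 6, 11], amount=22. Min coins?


dp[0]=0; dp[i]=1+min(dp[i-c] for c in coins)
...dp[17]=2, dp[18]=3, dp[19]=4, dp[20]=5, dp[21]=6, dp[22]=2
Minimum coins for 22 = 2


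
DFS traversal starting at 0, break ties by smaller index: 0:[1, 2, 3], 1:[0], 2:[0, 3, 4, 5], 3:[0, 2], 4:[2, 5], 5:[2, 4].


DFS stack-based: start with [0]
Visit order: [0, 1, 2, 3, 4, 5]


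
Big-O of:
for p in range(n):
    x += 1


Per nesting level: O(n) = O(n)
Complexity: O(n)


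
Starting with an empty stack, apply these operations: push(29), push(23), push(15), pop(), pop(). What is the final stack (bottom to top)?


push(29) -> [29]
push(23) -> [29, 23]
push(15) -> [29, 23, 15]
pop() returns 15 -> [29, 23]
pop() returns 23 -> [29]
Final stack (bottom to top): [29]


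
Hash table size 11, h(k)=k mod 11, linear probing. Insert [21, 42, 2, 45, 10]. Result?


Insertions: 21->slot 10; 42->slot 9; 2->slot 2; 45->slot 1; 10->slot 0
Table: [10, 45, 2, None, None, None, None, None, None, 42, 21]


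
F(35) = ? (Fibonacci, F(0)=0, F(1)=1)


F(n)=F(n-1)+F(n-2)
...F(33)=3524578, F(34)=5702887, F(35)=9227465


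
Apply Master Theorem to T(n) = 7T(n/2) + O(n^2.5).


a=7, b=2, c=2.5. log_2(7)=2.807 > c=2.5. Case 1: O(n^log_b(a)) = O(n^2.807)
Complexity: O(n^2.807)


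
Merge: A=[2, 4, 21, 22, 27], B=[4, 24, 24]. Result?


Compare heads, take smaller each step.
Merged: [2, 4, 4, 21, 22, 24, 24, 27]


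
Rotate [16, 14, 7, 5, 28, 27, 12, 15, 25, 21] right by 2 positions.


Right rotate by 2: [25, 21, 16, 14, 7, 5, 28, 27, 12, 15]


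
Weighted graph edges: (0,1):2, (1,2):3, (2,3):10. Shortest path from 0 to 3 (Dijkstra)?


Dijkstra from 0:
Distances: {0: 0, 1: 2, 2: 5, 3: 15}
Shortest distance to 3 = 15, path = [0, 1, 2, 3]


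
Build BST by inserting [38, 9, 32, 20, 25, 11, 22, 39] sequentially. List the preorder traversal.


Root = 38; build tree by BST insertion.
Preorder traversal: [38, 9, 32, 20, 11, 25, 22, 39]


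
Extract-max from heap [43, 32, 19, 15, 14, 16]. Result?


Max = 43
Replace root with last, heapify down
Resulting heap: [32, 16, 19, 15, 14]


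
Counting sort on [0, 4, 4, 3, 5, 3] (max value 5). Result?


Count array: [1, 0, 0, 2, 2, 1]
Reconstruct: [0, 3, 3, 4, 4, 5]


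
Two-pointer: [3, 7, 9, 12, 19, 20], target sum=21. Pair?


Two pointers: lo=0, hi=5
Found pair: (9, 12) summing to 21


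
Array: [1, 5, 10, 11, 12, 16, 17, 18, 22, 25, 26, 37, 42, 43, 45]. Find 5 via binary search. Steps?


Search for 5:
[0,14] mid=7 arr[7]=18
[0,6] mid=3 arr[3]=11
[0,2] mid=1 arr[1]=5
Total: 3 comparisons


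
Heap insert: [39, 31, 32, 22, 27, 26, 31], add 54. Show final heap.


Append 54: [39, 31, 32, 22, 27, 26, 31, 54]
Bubble up: swap idx 7(54) with idx 3(22); swap idx 3(54) with idx 1(31); swap idx 1(54) with idx 0(39)
Result: [54, 39, 32, 31, 27, 26, 31, 22]


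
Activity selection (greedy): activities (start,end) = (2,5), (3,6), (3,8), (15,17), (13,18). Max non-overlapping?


Greedy: pick earliest-ending, then skip overlaps.
Selected (2 activities): [(2, 5), (15, 17)]


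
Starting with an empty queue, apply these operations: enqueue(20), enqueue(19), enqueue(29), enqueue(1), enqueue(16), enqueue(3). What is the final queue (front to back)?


enqueue(20) -> [20]
enqueue(19) -> [20, 19]
enqueue(29) -> [20, 19, 29]
enqueue(1) -> [20, 19, 29, 1]
enqueue(16) -> [20, 19, 29, 1, 16]
enqueue(3) -> [20, 19, 29, 1, 16, 3]
Final queue (front to back): [20, 19, 29, 1, 16, 3]


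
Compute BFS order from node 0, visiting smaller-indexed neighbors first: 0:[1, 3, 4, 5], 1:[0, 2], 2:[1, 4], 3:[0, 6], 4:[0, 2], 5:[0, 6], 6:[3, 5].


BFS queue: start with [0]
Visit order: [0, 1, 3, 4, 5, 2, 6]


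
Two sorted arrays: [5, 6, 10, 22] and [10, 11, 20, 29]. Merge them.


Compare heads, take smaller each step.
Merged: [5, 6, 10, 10, 11, 20, 22, 29]


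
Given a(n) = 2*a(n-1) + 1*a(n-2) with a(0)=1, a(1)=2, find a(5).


Build bottom-up:
...a(3)=12, a(4)=29, a(5)=2*29+1*12=70


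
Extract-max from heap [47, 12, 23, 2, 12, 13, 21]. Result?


Max = 47
Replace root with last, heapify down
Resulting heap: [23, 12, 21, 2, 12, 13]


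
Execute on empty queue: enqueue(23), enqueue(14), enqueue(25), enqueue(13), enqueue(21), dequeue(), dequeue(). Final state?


enqueue(23) -> [23]
enqueue(14) -> [23, 14]
enqueue(25) -> [23, 14, 25]
enqueue(13) -> [23, 14, 25, 13]
enqueue(21) -> [23, 14, 25, 13, 21]
dequeue() returns 23 -> [14, 25, 13, 21]
dequeue() returns 14 -> [25, 13, 21]
Final queue (front to back): [25, 13, 21]


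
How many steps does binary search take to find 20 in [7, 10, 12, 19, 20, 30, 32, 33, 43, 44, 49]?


Search for 20:
[0,10] mid=5 arr[5]=30
[0,4] mid=2 arr[2]=12
[3,4] mid=3 arr[3]=19
[4,4] mid=4 arr[4]=20
Total: 4 comparisons


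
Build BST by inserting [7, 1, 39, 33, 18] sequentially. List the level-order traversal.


Root = 7; build tree by BST insertion.
Level-Order traversal: [7, 1, 39, 33, 18]


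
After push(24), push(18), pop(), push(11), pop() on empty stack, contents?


push(24) -> [24]
push(18) -> [24, 18]
pop() returns 18 -> [24]
push(11) -> [24, 11]
pop() returns 11 -> [24]
Final stack (bottom to top): [24]


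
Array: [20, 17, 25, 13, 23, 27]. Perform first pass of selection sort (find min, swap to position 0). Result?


After one pass: [13, 17, 25, 20, 23, 27]


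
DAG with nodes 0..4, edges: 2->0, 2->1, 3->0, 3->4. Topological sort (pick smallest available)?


Kahn's algorithm, process smallest node first
Order: [2, 1, 3, 0, 4]


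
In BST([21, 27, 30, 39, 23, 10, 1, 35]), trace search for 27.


BST root = 21
Search for 27: compare at each node
Path: [21, 27]


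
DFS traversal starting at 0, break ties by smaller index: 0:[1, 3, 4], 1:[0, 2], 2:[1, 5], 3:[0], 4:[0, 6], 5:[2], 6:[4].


DFS stack-based: start with [0]
Visit order: [0, 1, 2, 5, 3, 4, 6]


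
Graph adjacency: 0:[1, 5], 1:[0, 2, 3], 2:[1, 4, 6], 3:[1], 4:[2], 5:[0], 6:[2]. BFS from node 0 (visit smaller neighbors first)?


BFS queue: start with [0]
Visit order: [0, 1, 5, 2, 3, 4, 6]


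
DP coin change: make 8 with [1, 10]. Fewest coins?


dp[0]=0; dp[i]=1+min(dp[i-c] for c in coins)
...dp[3]=3, dp[4]=4, dp[5]=5, dp[6]=6, dp[7]=7, dp[8]=8
Minimum coins for 8 = 8


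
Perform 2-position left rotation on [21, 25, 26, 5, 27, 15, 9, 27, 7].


Left rotate by 2: [26, 5, 27, 15, 9, 27, 7, 21, 25]


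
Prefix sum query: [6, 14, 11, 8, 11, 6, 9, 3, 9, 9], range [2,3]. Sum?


Prefix sums: [0, 6, 20, 31, 39, 50, 56, 65, 68, 77, 86]
Sum[2..3] = prefix[4] - prefix[2] = 39 - 20 = 19


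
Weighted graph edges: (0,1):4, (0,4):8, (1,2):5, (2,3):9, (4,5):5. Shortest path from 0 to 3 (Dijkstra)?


Dijkstra from 0:
Distances: {0: 0, 1: 4, 2: 9, 3: 18, 4: 8, 5: 13}
Shortest distance to 3 = 18, path = [0, 1, 2, 3]


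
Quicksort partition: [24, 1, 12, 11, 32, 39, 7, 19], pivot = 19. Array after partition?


Elements <= 19 go left of pivot.
Result: [1, 12, 11, 7, 19, 39, 24, 32], pivot at index 4


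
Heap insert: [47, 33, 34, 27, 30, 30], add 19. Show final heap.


Append 19: [47, 33, 34, 27, 30, 30, 19]
Bubble up: no swaps needed
Result: [47, 33, 34, 27, 30, 30, 19]


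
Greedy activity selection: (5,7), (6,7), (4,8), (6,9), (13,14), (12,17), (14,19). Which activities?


Greedy: pick earliest-ending, then skip overlaps.
Selected (3 activities): [(5, 7), (13, 14), (14, 19)]


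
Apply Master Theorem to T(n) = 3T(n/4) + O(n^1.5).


a=3, b=4, c=1.5. log_4(3)=0.792 < c=1.5. Case 3: O(n^c) = O(n^1.500)
Complexity: O(n^1.500)


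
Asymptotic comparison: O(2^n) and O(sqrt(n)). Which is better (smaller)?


sublinear grows slower than exponential
O(sqrt(n)) is asymptotically smaller; O(2^n) grows faster


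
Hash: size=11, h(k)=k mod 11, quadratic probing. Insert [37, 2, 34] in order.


Insertions: 37->slot 4; 2->slot 2; 34->slot 1
Table: [None, 34, 2, None, 37, None, None, None, None, None, None]


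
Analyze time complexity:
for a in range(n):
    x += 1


Per nesting level: O(n) = O(n)
Complexity: O(n)


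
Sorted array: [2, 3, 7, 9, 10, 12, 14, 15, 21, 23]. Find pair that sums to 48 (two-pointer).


Two pointers: lo=0, hi=9
No pair sums to 48


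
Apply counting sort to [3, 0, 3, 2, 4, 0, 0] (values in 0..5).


Count array: [3, 0, 1, 2, 1, 0]
Reconstruct: [0, 0, 0, 2, 3, 3, 4]


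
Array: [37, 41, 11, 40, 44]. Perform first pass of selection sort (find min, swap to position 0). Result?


After one pass: [11, 41, 37, 40, 44]


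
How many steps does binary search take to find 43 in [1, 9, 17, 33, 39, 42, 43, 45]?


Search for 43:
[0,7] mid=3 arr[3]=33
[4,7] mid=5 arr[5]=42
[6,7] mid=6 arr[6]=43
Total: 3 comparisons


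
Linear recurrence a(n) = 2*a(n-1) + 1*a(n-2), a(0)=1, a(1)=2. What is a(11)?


Build bottom-up:
...a(9)=2378, a(10)=5741, a(11)=2*5741+1*2378=13860


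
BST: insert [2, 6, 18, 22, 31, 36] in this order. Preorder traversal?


Root = 2; build tree by BST insertion.
Preorder traversal: [2, 6, 18, 22, 31, 36]


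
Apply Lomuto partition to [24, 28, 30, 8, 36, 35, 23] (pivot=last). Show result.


Elements <= 23 go left of pivot.
Result: [8, 23, 30, 24, 36, 35, 28], pivot at index 1


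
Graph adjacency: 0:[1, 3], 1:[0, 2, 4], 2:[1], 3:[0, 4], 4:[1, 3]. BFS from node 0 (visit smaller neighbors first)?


BFS queue: start with [0]
Visit order: [0, 1, 3, 2, 4]


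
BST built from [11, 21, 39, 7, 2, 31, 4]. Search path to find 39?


BST root = 11
Search for 39: compare at each node
Path: [11, 21, 39]


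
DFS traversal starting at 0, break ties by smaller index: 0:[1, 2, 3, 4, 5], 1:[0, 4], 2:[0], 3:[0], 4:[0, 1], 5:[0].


DFS stack-based: start with [0]
Visit order: [0, 1, 4, 2, 3, 5]


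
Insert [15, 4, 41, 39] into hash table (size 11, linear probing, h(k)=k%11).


Insertions: 15->slot 4; 4->slot 5; 41->slot 8; 39->slot 6
Table: [None, None, None, None, 15, 4, 39, None, 41, None, None]


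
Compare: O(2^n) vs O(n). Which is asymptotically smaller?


linear grows slower than exponential
O(n) is asymptotically smaller; O(2^n) grows faster


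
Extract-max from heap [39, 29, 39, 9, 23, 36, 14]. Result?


Max = 39
Replace root with last, heapify down
Resulting heap: [39, 29, 36, 9, 23, 14]


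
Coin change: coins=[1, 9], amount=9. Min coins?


dp[0]=0; dp[i]=1+min(dp[i-c] for c in coins)
...dp[4]=4, dp[5]=5, dp[6]=6, dp[7]=7, dp[8]=8, dp[9]=1
Minimum coins for 9 = 1


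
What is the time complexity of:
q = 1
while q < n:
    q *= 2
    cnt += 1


Per nesting level: O(log n) = O(log n)
Complexity: O(log n)


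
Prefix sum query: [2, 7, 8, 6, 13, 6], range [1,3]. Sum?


Prefix sums: [0, 2, 9, 17, 23, 36, 42]
Sum[1..3] = prefix[4] - prefix[1] = 23 - 2 = 21


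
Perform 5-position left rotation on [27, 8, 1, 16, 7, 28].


Left rotate by 5: [28, 27, 8, 1, 16, 7]


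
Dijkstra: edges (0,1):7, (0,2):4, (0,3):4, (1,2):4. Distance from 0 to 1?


Dijkstra from 0:
Distances: {0: 0, 1: 7, 2: 4, 3: 4}
Shortest distance to 1 = 7, path = [0, 1]


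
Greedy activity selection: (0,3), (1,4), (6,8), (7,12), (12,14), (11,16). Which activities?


Greedy: pick earliest-ending, then skip overlaps.
Selected (3 activities): [(0, 3), (6, 8), (12, 14)]


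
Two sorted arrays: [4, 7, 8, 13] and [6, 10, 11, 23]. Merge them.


Compare heads, take smaller each step.
Merged: [4, 6, 7, 8, 10, 11, 13, 23]


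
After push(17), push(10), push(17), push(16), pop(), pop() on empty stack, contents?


push(17) -> [17]
push(10) -> [17, 10]
push(17) -> [17, 10, 17]
push(16) -> [17, 10, 17, 16]
pop() returns 16 -> [17, 10, 17]
pop() returns 17 -> [17, 10]
Final stack (bottom to top): [17, 10]


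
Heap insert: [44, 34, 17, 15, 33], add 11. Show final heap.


Append 11: [44, 34, 17, 15, 33, 11]
Bubble up: no swaps needed
Result: [44, 34, 17, 15, 33, 11]


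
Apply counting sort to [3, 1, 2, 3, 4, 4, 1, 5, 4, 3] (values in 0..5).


Count array: [0, 2, 1, 3, 3, 1]
Reconstruct: [1, 1, 2, 3, 3, 3, 4, 4, 4, 5]


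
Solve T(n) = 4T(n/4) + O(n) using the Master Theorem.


a=4, b=4, c=1. log_4(4)=1 = c=1. Case 2: O(n^c log n) = O(n log n)
Complexity: O(n log n)


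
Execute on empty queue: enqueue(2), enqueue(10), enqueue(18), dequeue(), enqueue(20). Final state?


enqueue(2) -> [2]
enqueue(10) -> [2, 10]
enqueue(18) -> [2, 10, 18]
dequeue() returns 2 -> [10, 18]
enqueue(20) -> [10, 18, 20]
Final queue (front to back): [10, 18, 20]


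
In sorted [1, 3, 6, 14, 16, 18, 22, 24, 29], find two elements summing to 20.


Two pointers: lo=0, hi=8
Found pair: (6, 14) summing to 20


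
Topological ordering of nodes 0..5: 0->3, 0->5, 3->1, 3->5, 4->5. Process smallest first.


Kahn's algorithm, process smallest node first
Order: [0, 2, 3, 1, 4, 5]


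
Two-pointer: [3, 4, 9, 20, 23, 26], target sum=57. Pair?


Two pointers: lo=0, hi=5
No pair sums to 57


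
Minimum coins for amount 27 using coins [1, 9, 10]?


dp[0]=0; dp[i]=1+min(dp[i-c] for c in coins)
...dp[22]=4, dp[23]=5, dp[24]=6, dp[25]=7, dp[26]=8, dp[27]=3
Minimum coins for 27 = 3


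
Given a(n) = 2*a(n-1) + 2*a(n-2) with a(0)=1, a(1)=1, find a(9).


Build bottom-up:
...a(7)=568, a(8)=1552, a(9)=2*1552+2*568=4240


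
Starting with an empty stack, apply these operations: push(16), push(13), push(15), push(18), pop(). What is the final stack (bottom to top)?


push(16) -> [16]
push(13) -> [16, 13]
push(15) -> [16, 13, 15]
push(18) -> [16, 13, 15, 18]
pop() returns 18 -> [16, 13, 15]
Final stack (bottom to top): [16, 13, 15]


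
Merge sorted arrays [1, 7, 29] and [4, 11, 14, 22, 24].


Compare heads, take smaller each step.
Merged: [1, 4, 7, 11, 14, 22, 24, 29]


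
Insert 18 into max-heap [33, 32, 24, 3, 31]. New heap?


Append 18: [33, 32, 24, 3, 31, 18]
Bubble up: no swaps needed
Result: [33, 32, 24, 3, 31, 18]


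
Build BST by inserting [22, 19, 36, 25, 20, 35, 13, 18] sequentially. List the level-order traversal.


Root = 22; build tree by BST insertion.
Level-Order traversal: [22, 19, 36, 13, 20, 25, 18, 35]


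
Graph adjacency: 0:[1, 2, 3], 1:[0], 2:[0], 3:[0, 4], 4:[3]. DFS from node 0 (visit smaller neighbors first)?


DFS stack-based: start with [0]
Visit order: [0, 1, 2, 3, 4]


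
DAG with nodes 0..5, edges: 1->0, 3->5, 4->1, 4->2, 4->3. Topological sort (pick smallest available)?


Kahn's algorithm, process smallest node first
Order: [4, 1, 0, 2, 3, 5]


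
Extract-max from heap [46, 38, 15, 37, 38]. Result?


Max = 46
Replace root with last, heapify down
Resulting heap: [38, 38, 15, 37]


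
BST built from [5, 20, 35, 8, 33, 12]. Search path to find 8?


BST root = 5
Search for 8: compare at each node
Path: [5, 20, 8]


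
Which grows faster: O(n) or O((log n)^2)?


polylogarithmic grows slower than linear
O((log n)^2) is asymptotically smaller; O(n) grows faster


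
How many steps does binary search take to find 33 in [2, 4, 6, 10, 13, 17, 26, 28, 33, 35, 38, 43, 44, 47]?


Search for 33:
[0,13] mid=6 arr[6]=26
[7,13] mid=10 arr[10]=38
[7,9] mid=8 arr[8]=33
Total: 3 comparisons


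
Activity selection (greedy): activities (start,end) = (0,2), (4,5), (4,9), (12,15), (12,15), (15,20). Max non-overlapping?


Greedy: pick earliest-ending, then skip overlaps.
Selected (4 activities): [(0, 2), (4, 5), (12, 15), (15, 20)]


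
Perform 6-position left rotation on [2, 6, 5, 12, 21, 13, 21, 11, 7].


Left rotate by 6: [21, 11, 7, 2, 6, 5, 12, 21, 13]


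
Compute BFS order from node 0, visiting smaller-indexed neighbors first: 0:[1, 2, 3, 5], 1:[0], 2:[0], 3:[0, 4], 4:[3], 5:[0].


BFS queue: start with [0]
Visit order: [0, 1, 2, 3, 5, 4]


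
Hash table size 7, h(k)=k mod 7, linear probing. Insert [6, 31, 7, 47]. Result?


Insertions: 6->slot 6; 31->slot 3; 7->slot 0; 47->slot 5
Table: [7, None, None, 31, None, 47, 6]


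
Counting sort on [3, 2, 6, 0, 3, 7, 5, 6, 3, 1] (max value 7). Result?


Count array: [1, 1, 1, 3, 0, 1, 2, 1]
Reconstruct: [0, 1, 2, 3, 3, 3, 5, 6, 6, 7]


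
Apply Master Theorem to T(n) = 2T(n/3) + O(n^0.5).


a=2, b=3, c=0.5. log_3(2)=0.631 > c=0.5. Case 1: O(n^log_b(a)) = O(n^0.631)
Complexity: O(n^0.631)


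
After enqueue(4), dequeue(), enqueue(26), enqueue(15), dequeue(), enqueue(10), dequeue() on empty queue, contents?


enqueue(4) -> [4]
dequeue() returns 4 -> []
enqueue(26) -> [26]
enqueue(15) -> [26, 15]
dequeue() returns 26 -> [15]
enqueue(10) -> [15, 10]
dequeue() returns 15 -> [10]
Final queue (front to back): [10]
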